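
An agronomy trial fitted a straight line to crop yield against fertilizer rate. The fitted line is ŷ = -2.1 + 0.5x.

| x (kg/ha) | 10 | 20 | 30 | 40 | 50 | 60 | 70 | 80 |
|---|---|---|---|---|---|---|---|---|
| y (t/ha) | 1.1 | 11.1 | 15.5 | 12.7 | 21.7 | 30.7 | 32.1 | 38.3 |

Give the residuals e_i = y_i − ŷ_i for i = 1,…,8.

-1.8, 3.2, 2.6, -5.2, -1.2, 2.8, -0.8, 0.4

x=10: ŷ = -2.1 + 0.5·10 = 2.9; e = 1.1 − 2.9 = -1.8
x=20: ŷ = -2.1 + 0.5·20 = 7.9; e = 11.1 − 7.9 = 3.2
x=30: ŷ = -2.1 + 0.5·30 = 12.9; e = 15.5 − 12.9 = 2.6
x=40: ŷ = -2.1 + 0.5·40 = 17.9; e = 12.7 − 17.9 = -5.2
x=50: ŷ = -2.1 + 0.5·50 = 22.9; e = 21.7 − 22.9 = -1.2
x=60: ŷ = -2.1 + 0.5·60 = 27.9; e = 30.7 − 27.9 = 2.8
x=70: ŷ = -2.1 + 0.5·70 = 32.9; e = 32.1 − 32.9 = -0.8
x=80: ŷ = -2.1 + 0.5·80 = 37.9; e = 38.3 − 37.9 = 0.4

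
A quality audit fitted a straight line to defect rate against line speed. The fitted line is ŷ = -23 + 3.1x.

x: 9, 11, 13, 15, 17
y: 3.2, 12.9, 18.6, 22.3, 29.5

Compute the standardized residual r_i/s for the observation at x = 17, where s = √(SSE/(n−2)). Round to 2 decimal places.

x=9: ŷ = -23 + 3.1·9 = 4.9; r = 3.2 − 4.9 = -1.7
x=11: ŷ = -23 + 3.1·11 = 11.1; r = 12.9 − 11.1 = 1.8
x=13: ŷ = -23 + 3.1·13 = 17.3; r = 18.6 − 17.3 = 1.3
x=15: ŷ = -23 + 3.1·15 = 23.5; r = 22.3 − 23.5 = -1.2
x=17: ŷ = -23 + 3.1·17 = 29.7; r = 29.5 − 29.7 = -0.2
SSE = 2.89 + 3.24 + 1.69 + 1.44 + 0.04 = 9.3
s = √(9.3/3) = 1.76068
r/s = -0.2 / 1.76068 = -0.11

-0.11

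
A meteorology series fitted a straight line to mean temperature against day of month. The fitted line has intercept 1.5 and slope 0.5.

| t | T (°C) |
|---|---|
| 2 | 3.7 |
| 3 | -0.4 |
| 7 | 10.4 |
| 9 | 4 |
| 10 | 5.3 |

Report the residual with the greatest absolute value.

t=2: T̂ = 1.5 + 0.5·2 = 2.5; r = 3.7 − 2.5 = 1.2
t=3: T̂ = 1.5 + 0.5·3 = 3; r = -0.4 − 3 = -3.4
t=7: T̂ = 1.5 + 0.5·7 = 5; r = 10.4 − 5 = 5.4
t=9: T̂ = 1.5 + 0.5·9 = 6; r = 4 − 6 = -2
t=10: T̂ = 1.5 + 0.5·10 = 6.5; r = 5.3 − 6.5 = -1.2
Largest |r| is 5.4 at t = 7, residual 5.4.

r = 5.4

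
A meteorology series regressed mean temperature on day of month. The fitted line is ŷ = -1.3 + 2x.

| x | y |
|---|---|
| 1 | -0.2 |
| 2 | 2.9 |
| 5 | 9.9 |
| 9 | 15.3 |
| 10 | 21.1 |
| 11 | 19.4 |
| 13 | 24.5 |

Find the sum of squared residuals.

x=1: ŷ = -1.3 + 2·1 = 0.7; e = -0.2 − 0.7 = -0.9
x=2: ŷ = -1.3 + 2·2 = 2.7; e = 2.9 − 2.7 = 0.2
x=5: ŷ = -1.3 + 2·5 = 8.7; e = 9.9 − 8.7 = 1.2
x=9: ŷ = -1.3 + 2·9 = 16.7; e = 15.3 − 16.7 = -1.4
x=10: ŷ = -1.3 + 2·10 = 18.7; e = 21.1 − 18.7 = 2.4
x=11: ŷ = -1.3 + 2·11 = 20.7; e = 19.4 − 20.7 = -1.3
x=13: ŷ = -1.3 + 2·13 = 24.7; e = 24.5 − 24.7 = -0.2
SSE = 0.81 + 0.04 + 1.44 + 1.96 + 5.76 + 1.69 + 0.04 = 11.74

SSE = 11.74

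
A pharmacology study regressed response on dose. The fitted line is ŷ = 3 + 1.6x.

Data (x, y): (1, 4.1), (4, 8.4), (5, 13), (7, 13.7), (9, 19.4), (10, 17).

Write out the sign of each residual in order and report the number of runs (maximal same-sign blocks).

5 runs

x=1: ŷ = 3 + 1.6·1 = 4.6; r = 4.1 − 4.6 = -0.5
x=4: ŷ = 3 + 1.6·4 = 9.4; r = 8.4 − 9.4 = -1
x=5: ŷ = 3 + 1.6·5 = 11; r = 13 − 11 = 2
x=7: ŷ = 3 + 1.6·7 = 14.2; r = 13.7 − 14.2 = -0.5
x=9: ŷ = 3 + 1.6·9 = 17.4; r = 19.4 − 17.4 = 2
x=10: ŷ = 3 + 1.6·10 = 19; r = 17 − 19 = -2
Signs: − − + − + −
Runs: −×2, +×1, −×1, +×1, −×1 → 5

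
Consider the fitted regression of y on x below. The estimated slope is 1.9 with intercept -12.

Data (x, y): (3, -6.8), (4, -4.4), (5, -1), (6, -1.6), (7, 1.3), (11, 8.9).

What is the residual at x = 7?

r = 0

ŷ = -12 + 1.9·7 = 1.3
r = 1.3 − 1.3 = 0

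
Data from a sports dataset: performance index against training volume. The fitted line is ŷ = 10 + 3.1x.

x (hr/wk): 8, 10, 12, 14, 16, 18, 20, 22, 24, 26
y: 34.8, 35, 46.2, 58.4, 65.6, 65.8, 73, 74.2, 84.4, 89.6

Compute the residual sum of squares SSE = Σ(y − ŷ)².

SSE = 116

x=8: ŷ = 10 + 3.1·8 = 34.8; r = 34.8 − 34.8 = 0
x=10: ŷ = 10 + 3.1·10 = 41; r = 35 − 41 = -6
x=12: ŷ = 10 + 3.1·12 = 47.2; r = 46.2 − 47.2 = -1
x=14: ŷ = 10 + 3.1·14 = 53.4; r = 58.4 − 53.4 = 5
x=16: ŷ = 10 + 3.1·16 = 59.6; r = 65.6 − 59.6 = 6
x=18: ŷ = 10 + 3.1·18 = 65.8; r = 65.8 − 65.8 = 0
x=20: ŷ = 10 + 3.1·20 = 72; r = 73 − 72 = 1
x=22: ŷ = 10 + 3.1·22 = 78.2; r = 74.2 − 78.2 = -4
x=24: ŷ = 10 + 3.1·24 = 84.4; r = 84.4 − 84.4 = 0
x=26: ŷ = 10 + 3.1·26 = 90.6; r = 89.6 − 90.6 = -1
SSE = 0 + 36 + 1 + 25 + 36 + 0 + 1 + 16 + 0 + 1 = 116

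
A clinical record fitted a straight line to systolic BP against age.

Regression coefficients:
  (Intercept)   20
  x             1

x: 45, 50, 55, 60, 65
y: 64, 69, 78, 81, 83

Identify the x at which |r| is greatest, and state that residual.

x = 55, r = 3

x=45: ŷ = 20 + 45 = 65; r = 64 − 65 = -1
x=50: ŷ = 20 + 50 = 70; r = 69 − 70 = -1
x=55: ŷ = 20 + 55 = 75; r = 78 − 75 = 3
x=60: ŷ = 20 + 60 = 80; r = 81 − 80 = 1
x=65: ŷ = 20 + 65 = 85; r = 83 − 85 = -2
Largest |r| is 3 at x = 55, residual 3.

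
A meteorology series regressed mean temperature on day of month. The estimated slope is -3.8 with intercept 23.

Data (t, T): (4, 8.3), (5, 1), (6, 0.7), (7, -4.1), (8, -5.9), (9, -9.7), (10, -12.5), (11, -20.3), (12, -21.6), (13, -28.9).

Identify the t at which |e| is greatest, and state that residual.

t = 5, e = -3

t=4: ŷ = 23 − 3.8·4 = 7.8; e = 8.3 − 7.8 = 0.5
t=5: ŷ = 23 − 3.8·5 = 4; e = 1 − 4 = -3
t=6: ŷ = 23 − 3.8·6 = 0.2; e = 0.7 − 0.2 = 0.5
t=7: ŷ = 23 − 3.8·7 = -3.6; e = -4.1 − (-3.6) = -0.5
t=8: ŷ = 23 − 3.8·8 = -7.4; e = -5.9 − (-7.4) = 1.5
t=9: ŷ = 23 − 3.8·9 = -11.2; e = -9.7 − (-11.2) = 1.5
t=10: ŷ = 23 − 3.8·10 = -15; e = -12.5 − (-15) = 2.5
t=11: ŷ = 23 − 3.8·11 = -18.8; e = -20.3 − (-18.8) = -1.5
t=12: ŷ = 23 − 3.8·12 = -22.6; e = -21.6 − (-22.6) = 1
t=13: ŷ = 23 − 3.8·13 = -26.4; e = -28.9 − (-26.4) = -2.5
Largest |e| is 3 at t = 5, residual -3.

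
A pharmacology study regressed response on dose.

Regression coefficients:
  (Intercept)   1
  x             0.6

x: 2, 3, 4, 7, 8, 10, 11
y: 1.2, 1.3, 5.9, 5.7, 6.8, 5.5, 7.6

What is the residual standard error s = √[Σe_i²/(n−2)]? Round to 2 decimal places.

s = 1.61

x=2: ŷ = 1 + 0.6·2 = 2.2; e = 1.2 − 2.2 = -1
x=3: ŷ = 1 + 0.6·3 = 2.8; e = 1.3 − 2.8 = -1.5
x=4: ŷ = 1 + 0.6·4 = 3.4; e = 5.9 − 3.4 = 2.5
x=7: ŷ = 1 + 0.6·7 = 5.2; e = 5.7 − 5.2 = 0.5
x=8: ŷ = 1 + 0.6·8 = 5.8; e = 6.8 − 5.8 = 1
x=10: ŷ = 1 + 0.6·10 = 7; e = 5.5 − 7 = -1.5
x=11: ŷ = 1 + 0.6·11 = 7.6; e = 7.6 − 7.6 = 0
SSE = 1 + 2.25 + 6.25 + 0.25 + 1 + 2.25 + 0 = 13
s = √(13/5) = √2.6 ≈ 1.61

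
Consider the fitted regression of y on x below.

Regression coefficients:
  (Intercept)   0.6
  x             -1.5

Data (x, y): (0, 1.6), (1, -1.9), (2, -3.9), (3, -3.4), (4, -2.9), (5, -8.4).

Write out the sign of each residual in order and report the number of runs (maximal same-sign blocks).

x=0: ŷ = 0.6 − 1.5·0 = 0.6; r = 1.6 − 0.6 = 1
x=1: ŷ = 0.6 − 1.5·1 = -0.9; r = -1.9 − (-0.9) = -1
x=2: ŷ = 0.6 − 1.5·2 = -2.4; r = -3.9 − (-2.4) = -1.5
x=3: ŷ = 0.6 − 1.5·3 = -3.9; r = -3.4 − (-3.9) = 0.5
x=4: ŷ = 0.6 − 1.5·4 = -5.4; r = -2.9 − (-5.4) = 2.5
x=5: ŷ = 0.6 − 1.5·5 = -6.9; r = -8.4 − (-6.9) = -1.5
Signs: + − − + + −
Runs: +×1, −×2, +×2, −×1 → 4

4 runs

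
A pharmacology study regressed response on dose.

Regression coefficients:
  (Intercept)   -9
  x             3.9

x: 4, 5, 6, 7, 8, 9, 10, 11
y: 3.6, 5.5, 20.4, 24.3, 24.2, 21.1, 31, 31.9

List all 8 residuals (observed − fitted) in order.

x=4: ŷ = -9 + 3.9·4 = 6.6; e = 3.6 − 6.6 = -3
x=5: ŷ = -9 + 3.9·5 = 10.5; e = 5.5 − 10.5 = -5
x=6: ŷ = -9 + 3.9·6 = 14.4; e = 20.4 − 14.4 = 6
x=7: ŷ = -9 + 3.9·7 = 18.3; e = 24.3 − 18.3 = 6
x=8: ŷ = -9 + 3.9·8 = 22.2; e = 24.2 − 22.2 = 2
x=9: ŷ = -9 + 3.9·9 = 26.1; e = 21.1 − 26.1 = -5
x=10: ŷ = -9 + 3.9·10 = 30; e = 31 − 30 = 1
x=11: ŷ = -9 + 3.9·11 = 33.9; e = 31.9 − 33.9 = -2

-3, -5, 6, 6, 2, -5, 1, -2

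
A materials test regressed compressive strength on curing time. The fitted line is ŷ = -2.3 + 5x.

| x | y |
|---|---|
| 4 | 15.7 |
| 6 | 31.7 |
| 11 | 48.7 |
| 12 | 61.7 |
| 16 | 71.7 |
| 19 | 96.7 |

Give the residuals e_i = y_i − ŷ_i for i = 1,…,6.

x=4: ŷ = -2.3 + 5·4 = 17.7; e = 15.7 − 17.7 = -2
x=6: ŷ = -2.3 + 5·6 = 27.7; e = 31.7 − 27.7 = 4
x=11: ŷ = -2.3 + 5·11 = 52.7; e = 48.7 − 52.7 = -4
x=12: ŷ = -2.3 + 5·12 = 57.7; e = 61.7 − 57.7 = 4
x=16: ŷ = -2.3 + 5·16 = 77.7; e = 71.7 − 77.7 = -6
x=19: ŷ = -2.3 + 5·19 = 92.7; e = 96.7 − 92.7 = 4

-2, 4, -4, 4, -6, 4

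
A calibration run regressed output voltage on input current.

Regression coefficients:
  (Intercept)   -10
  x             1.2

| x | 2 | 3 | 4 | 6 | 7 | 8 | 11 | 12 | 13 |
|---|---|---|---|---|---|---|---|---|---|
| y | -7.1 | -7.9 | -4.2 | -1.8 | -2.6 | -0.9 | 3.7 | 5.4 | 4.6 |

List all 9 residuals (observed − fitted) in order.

0.5, -1.5, 1, 1, -1, -0.5, 0.5, 1, -1

x=2: ŷ = -10 + 1.2·2 = -7.6; r = -7.1 − (-7.6) = 0.5
x=3: ŷ = -10 + 1.2·3 = -6.4; r = -7.9 − (-6.4) = -1.5
x=4: ŷ = -10 + 1.2·4 = -5.2; r = -4.2 − (-5.2) = 1
x=6: ŷ = -10 + 1.2·6 = -2.8; r = -1.8 − (-2.8) = 1
x=7: ŷ = -10 + 1.2·7 = -1.6; r = -2.6 − (-1.6) = -1
x=8: ŷ = -10 + 1.2·8 = -0.4; r = -0.9 − (-0.4) = -0.5
x=11: ŷ = -10 + 1.2·11 = 3.2; r = 3.7 − 3.2 = 0.5
x=12: ŷ = -10 + 1.2·12 = 4.4; r = 5.4 − 4.4 = 1
x=13: ŷ = -10 + 1.2·13 = 5.6; r = 4.6 − 5.6 = -1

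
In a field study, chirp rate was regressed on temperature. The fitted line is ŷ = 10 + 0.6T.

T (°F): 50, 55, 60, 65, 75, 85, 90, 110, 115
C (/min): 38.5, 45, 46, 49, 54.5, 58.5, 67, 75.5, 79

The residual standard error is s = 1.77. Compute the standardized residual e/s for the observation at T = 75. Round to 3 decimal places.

ŷ = 10 + 0.6·75 = 55
e = 54.5 − 55 = -0.5
e/s = -0.5 / 1.77 = -0.282

-0.282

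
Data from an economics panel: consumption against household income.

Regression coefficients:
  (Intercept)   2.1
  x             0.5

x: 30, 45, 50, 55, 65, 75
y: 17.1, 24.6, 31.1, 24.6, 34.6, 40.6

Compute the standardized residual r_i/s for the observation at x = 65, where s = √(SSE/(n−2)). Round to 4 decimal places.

x=30: ŷ = 2.1 + 0.5·30 = 17.1; r = 17.1 − 17.1 = 0
x=45: ŷ = 2.1 + 0.5·45 = 24.6; r = 24.6 − 24.6 = 0
x=50: ŷ = 2.1 + 0.5·50 = 27.1; r = 31.1 − 27.1 = 4
x=55: ŷ = 2.1 + 0.5·55 = 29.6; r = 24.6 − 29.6 = -5
x=65: ŷ = 2.1 + 0.5·65 = 34.6; r = 34.6 − 34.6 = 0
x=75: ŷ = 2.1 + 0.5·75 = 39.6; r = 40.6 − 39.6 = 1
SSE = 0 + 0 + 16 + 25 + 0 + 1 = 42
s = √(42/4) = 3.24037
r/s = 0 / 3.24037 = 0.0000

0.0000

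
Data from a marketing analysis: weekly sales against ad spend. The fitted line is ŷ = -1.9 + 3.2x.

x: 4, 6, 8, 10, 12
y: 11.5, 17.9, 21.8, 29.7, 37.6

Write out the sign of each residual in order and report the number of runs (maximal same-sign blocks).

x=4: ŷ = -1.9 + 3.2·4 = 10.9; r = 11.5 − 10.9 = 0.6
x=6: ŷ = -1.9 + 3.2·6 = 17.3; r = 17.9 − 17.3 = 0.6
x=8: ŷ = -1.9 + 3.2·8 = 23.7; r = 21.8 − 23.7 = -1.9
x=10: ŷ = -1.9 + 3.2·10 = 30.1; r = 29.7 − 30.1 = -0.4
x=12: ŷ = -1.9 + 3.2·12 = 36.5; r = 37.6 − 36.5 = 1.1
Signs: + + − − +
Runs: +×2, −×2, +×1 → 3

3 runs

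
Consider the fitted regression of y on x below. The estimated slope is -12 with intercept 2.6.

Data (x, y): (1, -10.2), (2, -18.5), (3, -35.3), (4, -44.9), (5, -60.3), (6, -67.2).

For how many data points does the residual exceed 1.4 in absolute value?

4

x=1: ŷ = 2.6 − 12·1 = -9.4; r = -10.2 − (-9.4) = -0.8
x=2: ŷ = 2.6 − 12·2 = -21.4; r = -18.5 − (-21.4) = 2.9
x=3: ŷ = 2.6 − 12·3 = -33.4; r = -35.3 − (-33.4) = -1.9
x=4: ŷ = 2.6 − 12·4 = -45.4; r = -44.9 − (-45.4) = 0.5
x=5: ŷ = 2.6 − 12·5 = -57.4; r = -60.3 − (-57.4) = -2.9
x=6: ŷ = 2.6 − 12·6 = -69.4; r = -67.2 − (-69.4) = 2.2
|r| > 1.4: x=2 (|r|=2.9), x=3 (|r|=1.9), x=5 (|r|=2.9), x=6 (|r|=2.2) → 4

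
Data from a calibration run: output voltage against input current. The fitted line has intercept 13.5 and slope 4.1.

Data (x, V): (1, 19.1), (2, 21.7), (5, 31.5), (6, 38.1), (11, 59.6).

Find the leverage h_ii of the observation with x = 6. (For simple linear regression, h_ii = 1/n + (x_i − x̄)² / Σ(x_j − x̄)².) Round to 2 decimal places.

x̄ = (1 + 2 + 5 + 6 + 11)/5 = 5
Σ(x − x̄)² = 16 + 9 + 0 + 1 + 36 = 62
h = 1/5 + (1)²/62 = 0.2 + 0.016129 = 0.22

h = 0.22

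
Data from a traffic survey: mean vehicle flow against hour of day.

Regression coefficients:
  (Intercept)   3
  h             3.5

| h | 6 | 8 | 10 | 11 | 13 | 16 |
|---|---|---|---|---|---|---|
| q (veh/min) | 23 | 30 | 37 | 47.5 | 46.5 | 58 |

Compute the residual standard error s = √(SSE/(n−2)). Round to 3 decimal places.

s = 3.317

h=6: ŷ = 3 + 3.5·6 = 24; r = 23 − 24 = -1
h=8: ŷ = 3 + 3.5·8 = 31; r = 30 − 31 = -1
h=10: ŷ = 3 + 3.5·10 = 38; r = 37 − 38 = -1
h=11: ŷ = 3 + 3.5·11 = 41.5; r = 47.5 − 41.5 = 6
h=13: ŷ = 3 + 3.5·13 = 48.5; r = 46.5 − 48.5 = -2
h=16: ŷ = 3 + 3.5·16 = 59; r = 58 − 59 = -1
SSE = 1 + 1 + 1 + 36 + 4 + 1 = 44
s = √(44/4) = √11 ≈ 3.317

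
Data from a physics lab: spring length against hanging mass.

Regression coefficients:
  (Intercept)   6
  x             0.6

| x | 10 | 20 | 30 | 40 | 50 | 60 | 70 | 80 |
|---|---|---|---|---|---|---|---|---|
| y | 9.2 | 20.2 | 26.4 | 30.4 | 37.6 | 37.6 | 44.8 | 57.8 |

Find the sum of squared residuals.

x=10: ŷ = 6 + 0.6·10 = 12; r = 9.2 − 12 = -2.8
x=20: ŷ = 6 + 0.6·20 = 18; r = 20.2 − 18 = 2.2
x=30: ŷ = 6 + 0.6·30 = 24; r = 26.4 − 24 = 2.4
x=40: ŷ = 6 + 0.6·40 = 30; r = 30.4 − 30 = 0.4
x=50: ŷ = 6 + 0.6·50 = 36; r = 37.6 − 36 = 1.6
x=60: ŷ = 6 + 0.6·60 = 42; r = 37.6 − 42 = -4.4
x=70: ŷ = 6 + 0.6·70 = 48; r = 44.8 − 48 = -3.2
x=80: ŷ = 6 + 0.6·80 = 54; r = 57.8 − 54 = 3.8
SSE = 7.84 + 4.84 + 5.76 + 0.16 + 2.56 + 19.36 + 10.24 + 14.44 = 65.2

SSE = 65.2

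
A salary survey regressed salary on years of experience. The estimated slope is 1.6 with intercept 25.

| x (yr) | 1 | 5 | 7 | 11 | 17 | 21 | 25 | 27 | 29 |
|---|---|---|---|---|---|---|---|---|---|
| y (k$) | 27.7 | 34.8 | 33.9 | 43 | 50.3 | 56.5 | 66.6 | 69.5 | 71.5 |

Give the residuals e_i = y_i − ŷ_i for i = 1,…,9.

1.1, 1.8, -2.3, 0.4, -1.9, -2.1, 1.6, 1.3, 0.1

x=1: ŷ = 25 + 1.6·1 = 26.6; e = 27.7 − 26.6 = 1.1
x=5: ŷ = 25 + 1.6·5 = 33; e = 34.8 − 33 = 1.8
x=7: ŷ = 25 + 1.6·7 = 36.2; e = 33.9 − 36.2 = -2.3
x=11: ŷ = 25 + 1.6·11 = 42.6; e = 43 − 42.6 = 0.4
x=17: ŷ = 25 + 1.6·17 = 52.2; e = 50.3 − 52.2 = -1.9
x=21: ŷ = 25 + 1.6·21 = 58.6; e = 56.5 − 58.6 = -2.1
x=25: ŷ = 25 + 1.6·25 = 65; e = 66.6 − 65 = 1.6
x=27: ŷ = 25 + 1.6·27 = 68.2; e = 69.5 − 68.2 = 1.3
x=29: ŷ = 25 + 1.6·29 = 71.4; e = 71.5 − 71.4 = 0.1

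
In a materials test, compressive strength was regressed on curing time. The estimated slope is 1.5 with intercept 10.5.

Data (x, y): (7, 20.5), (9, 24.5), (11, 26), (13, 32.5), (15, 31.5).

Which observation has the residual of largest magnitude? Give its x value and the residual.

x=7: ŷ = 10.5 + 1.5·7 = 21; r = 20.5 − 21 = -0.5
x=9: ŷ = 10.5 + 1.5·9 = 24; r = 24.5 − 24 = 0.5
x=11: ŷ = 10.5 + 1.5·11 = 27; r = 26 − 27 = -1
x=13: ŷ = 10.5 + 1.5·13 = 30; r = 32.5 − 30 = 2.5
x=15: ŷ = 10.5 + 1.5·15 = 33; r = 31.5 − 33 = -1.5
Largest |r| is 2.5 at x = 13, residual 2.5.

x = 13, r = 2.5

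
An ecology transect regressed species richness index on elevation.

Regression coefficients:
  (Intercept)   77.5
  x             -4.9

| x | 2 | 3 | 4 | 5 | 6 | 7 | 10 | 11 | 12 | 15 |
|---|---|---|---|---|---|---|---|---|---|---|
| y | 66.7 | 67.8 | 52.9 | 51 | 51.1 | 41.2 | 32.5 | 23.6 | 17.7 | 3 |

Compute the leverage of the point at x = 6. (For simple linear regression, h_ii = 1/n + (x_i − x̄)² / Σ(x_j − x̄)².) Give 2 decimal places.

h = 0.11

x̄ = (2 + 3 + 4 + 5 + 6 + 7 + 10 + 11 + 12 + 15)/10 = 7.5
Σ(x − x̄)² = 30.25 + 20.25 + 12.25 + 6.25 + 2.25 + 0.25 + 6.25 + 12.25 + 20.25 + 56.25 = 166.5
h = 1/10 + (-1.5)²/166.5 = 0.1 + 0.0135135 = 0.11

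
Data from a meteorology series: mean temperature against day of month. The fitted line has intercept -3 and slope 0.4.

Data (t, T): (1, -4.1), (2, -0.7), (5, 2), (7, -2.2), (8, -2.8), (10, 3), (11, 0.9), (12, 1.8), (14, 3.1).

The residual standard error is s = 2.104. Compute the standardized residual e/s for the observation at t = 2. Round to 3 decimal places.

ŷ = -3 + 0.4·2 = -2.2
e = -0.7 − (-2.2) = 1.5
e/s = 1.5 / 2.104 = 0.713

0.713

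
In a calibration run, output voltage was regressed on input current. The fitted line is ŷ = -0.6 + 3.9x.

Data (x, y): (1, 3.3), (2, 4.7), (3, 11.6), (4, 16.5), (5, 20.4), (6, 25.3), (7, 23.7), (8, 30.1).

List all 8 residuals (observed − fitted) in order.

0, -2.5, 0.5, 1.5, 1.5, 2.5, -3, -0.5

x=1: ŷ = -0.6 + 3.9·1 = 3.3; e = 3.3 − 3.3 = 0
x=2: ŷ = -0.6 + 3.9·2 = 7.2; e = 4.7 − 7.2 = -2.5
x=3: ŷ = -0.6 + 3.9·3 = 11.1; e = 11.6 − 11.1 = 0.5
x=4: ŷ = -0.6 + 3.9·4 = 15; e = 16.5 − 15 = 1.5
x=5: ŷ = -0.6 + 3.9·5 = 18.9; e = 20.4 − 18.9 = 1.5
x=6: ŷ = -0.6 + 3.9·6 = 22.8; e = 25.3 − 22.8 = 2.5
x=7: ŷ = -0.6 + 3.9·7 = 26.7; e = 23.7 − 26.7 = -3
x=8: ŷ = -0.6 + 3.9·8 = 30.6; e = 30.1 − 30.6 = -0.5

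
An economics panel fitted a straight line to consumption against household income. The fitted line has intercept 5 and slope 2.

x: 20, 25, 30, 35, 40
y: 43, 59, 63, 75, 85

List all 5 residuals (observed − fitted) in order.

x=20: ŷ = 5 + 2·20 = 45; e = 43 − 45 = -2
x=25: ŷ = 5 + 2·25 = 55; e = 59 − 55 = 4
x=30: ŷ = 5 + 2·30 = 65; e = 63 − 65 = -2
x=35: ŷ = 5 + 2·35 = 75; e = 75 − 75 = 0
x=40: ŷ = 5 + 2·40 = 85; e = 85 − 85 = 0

-2, 4, -2, 0, 0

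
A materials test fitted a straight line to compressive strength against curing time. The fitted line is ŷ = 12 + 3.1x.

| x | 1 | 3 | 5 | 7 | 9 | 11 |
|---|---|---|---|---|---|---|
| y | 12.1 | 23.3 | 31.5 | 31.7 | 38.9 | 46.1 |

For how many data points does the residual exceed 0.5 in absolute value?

x=1: ŷ = 12 + 3.1·1 = 15.1; r = 12.1 − 15.1 = -3
x=3: ŷ = 12 + 3.1·3 = 21.3; r = 23.3 − 21.3 = 2
x=5: ŷ = 12 + 3.1·5 = 27.5; r = 31.5 − 27.5 = 4
x=7: ŷ = 12 + 3.1·7 = 33.7; r = 31.7 − 33.7 = -2
x=9: ŷ = 12 + 3.1·9 = 39.9; r = 38.9 − 39.9 = -1
x=11: ŷ = 12 + 3.1·11 = 46.1; r = 46.1 − 46.1 = 0
|r| > 0.5: x=1 (|r|=3), x=3 (|r|=2), x=5 (|r|=4), x=7 (|r|=2), x=9 (|r|=1) → 5

5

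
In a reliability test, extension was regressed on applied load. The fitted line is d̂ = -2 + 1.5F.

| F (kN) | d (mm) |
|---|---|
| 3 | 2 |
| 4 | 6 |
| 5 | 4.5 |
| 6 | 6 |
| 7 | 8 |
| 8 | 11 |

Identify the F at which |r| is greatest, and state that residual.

F = 4, r = 2

F=3: d̂ = -2 + 1.5·3 = 2.5; r = 2 − 2.5 = -0.5
F=4: d̂ = -2 + 1.5·4 = 4; r = 6 − 4 = 2
F=5: d̂ = -2 + 1.5·5 = 5.5; r = 4.5 − 5.5 = -1
F=6: d̂ = -2 + 1.5·6 = 7; r = 6 − 7 = -1
F=7: d̂ = -2 + 1.5·7 = 8.5; r = 8 − 8.5 = -0.5
F=8: d̂ = -2 + 1.5·8 = 10; r = 11 − 10 = 1
Largest |r| is 2 at F = 4, residual 2.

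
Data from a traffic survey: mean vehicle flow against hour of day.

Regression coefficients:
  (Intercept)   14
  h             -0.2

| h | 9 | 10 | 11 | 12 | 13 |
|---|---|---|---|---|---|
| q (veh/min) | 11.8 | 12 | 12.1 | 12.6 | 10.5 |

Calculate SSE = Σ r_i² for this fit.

h=9: q̂ = 14 − 0.2·9 = 12.2; r = 11.8 − 12.2 = -0.4
h=10: q̂ = 14 − 0.2·10 = 12; r = 12 − 12 = 0
h=11: q̂ = 14 − 0.2·11 = 11.8; r = 12.1 − 11.8 = 0.3
h=12: q̂ = 14 − 0.2·12 = 11.6; r = 12.6 − 11.6 = 1
h=13: q̂ = 14 − 0.2·13 = 11.4; r = 10.5 − 11.4 = -0.9
SSE = 0.16 + 0 + 0.09 + 1 + 0.81 = 2.06

SSE = 2.06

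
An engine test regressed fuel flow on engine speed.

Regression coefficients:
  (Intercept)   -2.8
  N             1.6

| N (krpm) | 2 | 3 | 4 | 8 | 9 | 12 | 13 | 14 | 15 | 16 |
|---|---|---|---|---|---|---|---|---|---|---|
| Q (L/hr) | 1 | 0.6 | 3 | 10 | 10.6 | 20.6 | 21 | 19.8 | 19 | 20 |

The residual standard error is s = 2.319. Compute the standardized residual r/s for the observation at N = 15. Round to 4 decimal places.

-0.9487

ŷ = -2.8 + 1.6·15 = 21.2
r = 19 − 21.2 = -2.2
r/s = -2.2 / 2.319 = -0.9487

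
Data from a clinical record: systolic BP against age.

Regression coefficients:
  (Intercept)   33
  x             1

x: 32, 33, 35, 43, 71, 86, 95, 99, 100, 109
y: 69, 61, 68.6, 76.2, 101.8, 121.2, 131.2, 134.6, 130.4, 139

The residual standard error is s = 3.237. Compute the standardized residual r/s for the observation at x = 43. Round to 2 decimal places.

0.06

ŷ = 33 + 43 = 76
r = 76.2 − 76 = 0.2
r/s = 0.2 / 3.237 = 0.06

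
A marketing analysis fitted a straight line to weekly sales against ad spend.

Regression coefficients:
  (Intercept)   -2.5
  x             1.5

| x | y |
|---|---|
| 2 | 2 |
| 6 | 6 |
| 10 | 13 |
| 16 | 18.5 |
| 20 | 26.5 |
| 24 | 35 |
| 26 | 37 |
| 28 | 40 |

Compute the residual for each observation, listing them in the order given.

x=2: ŷ = -2.5 + 1.5·2 = 0.5; e = 2 − 0.5 = 1.5
x=6: ŷ = -2.5 + 1.5·6 = 6.5; e = 6 − 6.5 = -0.5
x=10: ŷ = -2.5 + 1.5·10 = 12.5; e = 13 − 12.5 = 0.5
x=16: ŷ = -2.5 + 1.5·16 = 21.5; e = 18.5 − 21.5 = -3
x=20: ŷ = -2.5 + 1.5·20 = 27.5; e = 26.5 − 27.5 = -1
x=24: ŷ = -2.5 + 1.5·24 = 33.5; e = 35 − 33.5 = 1.5
x=26: ŷ = -2.5 + 1.5·26 = 36.5; e = 37 − 36.5 = 0.5
x=28: ŷ = -2.5 + 1.5·28 = 39.5; e = 40 − 39.5 = 0.5

1.5, -0.5, 0.5, -3, -1, 1.5, 0.5, 0.5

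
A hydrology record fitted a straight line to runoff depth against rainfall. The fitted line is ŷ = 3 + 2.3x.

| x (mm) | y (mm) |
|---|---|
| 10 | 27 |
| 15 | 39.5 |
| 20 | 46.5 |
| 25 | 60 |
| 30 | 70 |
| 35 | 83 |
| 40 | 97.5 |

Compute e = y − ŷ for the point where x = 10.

e = 1

ŷ = 3 + 2.3·10 = 26
e = 27 − 26 = 1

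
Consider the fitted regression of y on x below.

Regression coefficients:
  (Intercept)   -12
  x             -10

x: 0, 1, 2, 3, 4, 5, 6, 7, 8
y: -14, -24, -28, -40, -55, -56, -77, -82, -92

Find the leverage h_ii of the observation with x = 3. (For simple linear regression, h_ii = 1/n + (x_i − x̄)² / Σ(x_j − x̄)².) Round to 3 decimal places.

x̄ = (0 + 1 + 2 + 3 + 4 + 5 + 6 + 7 + 8)/9 = 4
Σ(x − x̄)² = 16 + 9 + 4 + 1 + 0 + 1 + 4 + 9 + 16 = 60
h = 1/9 + (-1)²/60 = 0.111111 + 0.0166667 = 0.128

h = 0.128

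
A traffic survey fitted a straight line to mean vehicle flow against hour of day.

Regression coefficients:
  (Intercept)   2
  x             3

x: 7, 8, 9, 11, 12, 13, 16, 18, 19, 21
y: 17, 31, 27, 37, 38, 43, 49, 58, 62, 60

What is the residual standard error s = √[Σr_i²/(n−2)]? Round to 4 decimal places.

x=7: ŷ = 2 + 3·7 = 23; r = 17 − 23 = -6
x=8: ŷ = 2 + 3·8 = 26; r = 31 − 26 = 5
x=9: ŷ = 2 + 3·9 = 29; r = 27 − 29 = -2
x=11: ŷ = 2 + 3·11 = 35; r = 37 − 35 = 2
x=12: ŷ = 2 + 3·12 = 38; r = 38 − 38 = 0
x=13: ŷ = 2 + 3·13 = 41; r = 43 − 41 = 2
x=16: ŷ = 2 + 3·16 = 50; r = 49 − 50 = -1
x=18: ŷ = 2 + 3·18 = 56; r = 58 − 56 = 2
x=19: ŷ = 2 + 3·19 = 59; r = 62 − 59 = 3
x=21: ŷ = 2 + 3·21 = 65; r = 60 − 65 = -5
SSE = 36 + 25 + 4 + 4 + 0 + 4 + 1 + 4 + 9 + 25 = 112
s = √(112/8) = √14 ≈ 3.7417

s = 3.7417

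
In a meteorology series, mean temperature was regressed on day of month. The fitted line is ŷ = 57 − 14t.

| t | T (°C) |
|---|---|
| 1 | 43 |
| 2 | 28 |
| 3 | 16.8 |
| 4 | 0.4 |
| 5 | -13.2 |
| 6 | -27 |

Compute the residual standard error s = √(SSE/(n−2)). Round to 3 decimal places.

t=1: ŷ = 57 − 14·1 = 43; e = 43 − 43 = 0
t=2: ŷ = 57 − 14·2 = 29; e = 28 − 29 = -1
t=3: ŷ = 57 − 14·3 = 15; e = 16.8 − 15 = 1.8
t=4: ŷ = 57 − 14·4 = 1; e = 0.4 − 1 = -0.6
t=5: ŷ = 57 − 14·5 = -13; e = -13.2 − (-13) = -0.2
t=6: ŷ = 57 − 14·6 = -27; e = -27 − (-27) = 0
SSE = 0 + 1 + 3.24 + 0.36 + 0.04 + 0 = 4.64
s = √(4.64/4) = √1.16 ≈ 1.077

s = 1.077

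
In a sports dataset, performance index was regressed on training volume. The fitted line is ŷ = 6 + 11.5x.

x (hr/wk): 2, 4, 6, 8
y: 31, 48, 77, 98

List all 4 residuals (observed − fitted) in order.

x=2: ŷ = 6 + 11.5·2 = 29; r = 31 − 29 = 2
x=4: ŷ = 6 + 11.5·4 = 52; r = 48 − 52 = -4
x=6: ŷ = 6 + 11.5·6 = 75; r = 77 − 75 = 2
x=8: ŷ = 6 + 11.5·8 = 98; r = 98 − 98 = 0

2, -4, 2, 0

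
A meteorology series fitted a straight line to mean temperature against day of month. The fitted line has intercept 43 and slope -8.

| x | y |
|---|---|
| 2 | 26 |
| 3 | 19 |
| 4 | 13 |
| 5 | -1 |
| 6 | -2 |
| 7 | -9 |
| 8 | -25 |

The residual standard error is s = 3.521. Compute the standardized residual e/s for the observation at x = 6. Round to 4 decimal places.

ŷ = 43 − 8·6 = -5
e = -2 − (-5) = 3
e/s = 3 / 3.521 = 0.8520

0.8520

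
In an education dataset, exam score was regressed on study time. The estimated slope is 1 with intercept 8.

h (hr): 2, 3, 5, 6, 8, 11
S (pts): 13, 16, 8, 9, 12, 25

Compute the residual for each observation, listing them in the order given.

h=2: Ŝ = 8 + 2 = 10; r = 13 − 10 = 3
h=3: Ŝ = 8 + 3 = 11; r = 16 − 11 = 5
h=5: Ŝ = 8 + 5 = 13; r = 8 − 13 = -5
h=6: Ŝ = 8 + 6 = 14; r = 9 − 14 = -5
h=8: Ŝ = 8 + 8 = 16; r = 12 − 16 = -4
h=11: Ŝ = 8 + 11 = 19; r = 25 − 19 = 6

3, 5, -5, -5, -4, 6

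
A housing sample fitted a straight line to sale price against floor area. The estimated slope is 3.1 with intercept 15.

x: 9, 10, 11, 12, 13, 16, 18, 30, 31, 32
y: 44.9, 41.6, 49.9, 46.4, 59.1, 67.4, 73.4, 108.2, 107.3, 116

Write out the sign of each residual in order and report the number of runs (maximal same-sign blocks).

7 runs

x=9: ŷ = 15 + 3.1·9 = 42.9; r = 44.9 − 42.9 = 2
x=10: ŷ = 15 + 3.1·10 = 46; r = 41.6 − 46 = -4.4
x=11: ŷ = 15 + 3.1·11 = 49.1; r = 49.9 − 49.1 = 0.8
x=12: ŷ = 15 + 3.1·12 = 52.2; r = 46.4 − 52.2 = -5.8
x=13: ŷ = 15 + 3.1·13 = 55.3; r = 59.1 − 55.3 = 3.8
x=16: ŷ = 15 + 3.1·16 = 64.6; r = 67.4 − 64.6 = 2.8
x=18: ŷ = 15 + 3.1·18 = 70.8; r = 73.4 − 70.8 = 2.6
x=30: ŷ = 15 + 3.1·30 = 108; r = 108.2 − 108 = 0.2
x=31: ŷ = 15 + 3.1·31 = 111.1; r = 107.3 − 111.1 = -3.8
x=32: ŷ = 15 + 3.1·32 = 114.2; r = 116 − 114.2 = 1.8
Signs: + − + − + + + + − +
Runs: +×1, −×1, +×1, −×1, +×4, −×1, +×1 → 7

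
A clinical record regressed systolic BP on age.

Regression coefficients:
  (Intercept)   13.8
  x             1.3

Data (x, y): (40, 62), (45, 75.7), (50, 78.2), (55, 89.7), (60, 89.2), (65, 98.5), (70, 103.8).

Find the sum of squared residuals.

SSE = 53.52

x=40: ŷ = 13.8 + 1.3·40 = 65.8; r = 62 − 65.8 = -3.8
x=45: ŷ = 13.8 + 1.3·45 = 72.3; r = 75.7 − 72.3 = 3.4
x=50: ŷ = 13.8 + 1.3·50 = 78.8; r = 78.2 − 78.8 = -0.6
x=55: ŷ = 13.8 + 1.3·55 = 85.3; r = 89.7 − 85.3 = 4.4
x=60: ŷ = 13.8 + 1.3·60 = 91.8; r = 89.2 − 91.8 = -2.6
x=65: ŷ = 13.8 + 1.3·65 = 98.3; r = 98.5 − 98.3 = 0.2
x=70: ŷ = 13.8 + 1.3·70 = 104.8; r = 103.8 − 104.8 = -1
SSE = 14.44 + 11.56 + 0.36 + 19.36 + 6.76 + 0.04 + 1 = 53.52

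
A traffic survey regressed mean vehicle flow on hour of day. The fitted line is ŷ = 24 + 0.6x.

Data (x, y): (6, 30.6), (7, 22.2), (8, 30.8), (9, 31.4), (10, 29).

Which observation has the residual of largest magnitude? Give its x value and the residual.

x = 7, e = -6

x=6: ŷ = 24 + 0.6·6 = 27.6; e = 30.6 − 27.6 = 3
x=7: ŷ = 24 + 0.6·7 = 28.2; e = 22.2 − 28.2 = -6
x=8: ŷ = 24 + 0.6·8 = 28.8; e = 30.8 − 28.8 = 2
x=9: ŷ = 24 + 0.6·9 = 29.4; e = 31.4 − 29.4 = 2
x=10: ŷ = 24 + 0.6·10 = 30; e = 29 − 30 = -1
Largest |e| is 6 at x = 7, residual -6.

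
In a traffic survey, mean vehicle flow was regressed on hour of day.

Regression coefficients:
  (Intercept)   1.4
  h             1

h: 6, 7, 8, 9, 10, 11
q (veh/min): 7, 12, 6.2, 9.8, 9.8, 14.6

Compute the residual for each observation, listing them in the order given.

h=6: ŷ = 1.4 + 6 = 7.4; r = 7 − 7.4 = -0.4
h=7: ŷ = 1.4 + 7 = 8.4; r = 12 − 8.4 = 3.6
h=8: ŷ = 1.4 + 8 = 9.4; r = 6.2 − 9.4 = -3.2
h=9: ŷ = 1.4 + 9 = 10.4; r = 9.8 − 10.4 = -0.6
h=10: ŷ = 1.4 + 10 = 11.4; r = 9.8 − 11.4 = -1.6
h=11: ŷ = 1.4 + 11 = 12.4; r = 14.6 − 12.4 = 2.2

-0.4, 3.6, -3.2, -0.6, -1.6, 2.2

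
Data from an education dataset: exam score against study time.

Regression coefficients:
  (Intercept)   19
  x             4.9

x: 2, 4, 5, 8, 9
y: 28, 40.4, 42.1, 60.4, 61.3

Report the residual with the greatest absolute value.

x=2: ŷ = 19 + 4.9·2 = 28.8; e = 28 − 28.8 = -0.8
x=4: ŷ = 19 + 4.9·4 = 38.6; e = 40.4 − 38.6 = 1.8
x=5: ŷ = 19 + 4.9·5 = 43.5; e = 42.1 − 43.5 = -1.4
x=8: ŷ = 19 + 4.9·8 = 58.2; e = 60.4 − 58.2 = 2.2
x=9: ŷ = 19 + 4.9·9 = 63.1; e = 61.3 − 63.1 = -1.8
Largest |e| is 2.2 at x = 8, residual 2.2.

e = 2.2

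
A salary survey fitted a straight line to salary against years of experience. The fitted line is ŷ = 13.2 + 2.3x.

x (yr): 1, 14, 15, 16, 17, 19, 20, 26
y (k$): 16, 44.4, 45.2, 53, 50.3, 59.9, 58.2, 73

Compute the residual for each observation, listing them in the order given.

x=1: ŷ = 13.2 + 2.3·1 = 15.5; r = 16 − 15.5 = 0.5
x=14: ŷ = 13.2 + 2.3·14 = 45.4; r = 44.4 − 45.4 = -1
x=15: ŷ = 13.2 + 2.3·15 = 47.7; r = 45.2 − 47.7 = -2.5
x=16: ŷ = 13.2 + 2.3·16 = 50; r = 53 − 50 = 3
x=17: ŷ = 13.2 + 2.3·17 = 52.3; r = 50.3 − 52.3 = -2
x=19: ŷ = 13.2 + 2.3·19 = 56.9; r = 59.9 − 56.9 = 3
x=20: ŷ = 13.2 + 2.3·20 = 59.2; r = 58.2 − 59.2 = -1
x=26: ŷ = 13.2 + 2.3·26 = 73; r = 73 − 73 = 0

0.5, -1, -2.5, 3, -2, 3, -1, 0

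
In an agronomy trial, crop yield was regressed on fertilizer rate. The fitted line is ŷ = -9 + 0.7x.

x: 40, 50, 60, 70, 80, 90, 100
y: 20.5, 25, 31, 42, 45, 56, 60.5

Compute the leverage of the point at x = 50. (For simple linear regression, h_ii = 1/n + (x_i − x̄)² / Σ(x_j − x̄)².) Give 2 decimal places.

x̄ = (40 + 50 + 60 + 70 + 80 + 90 + 100)/7 = 70
Σ(x − x̄)² = 900 + 400 + 100 + 0 + 100 + 400 + 900 = 2800
h = 1/7 + (-20)²/2800 = 0.142857 + 0.142857 = 0.29

h = 0.29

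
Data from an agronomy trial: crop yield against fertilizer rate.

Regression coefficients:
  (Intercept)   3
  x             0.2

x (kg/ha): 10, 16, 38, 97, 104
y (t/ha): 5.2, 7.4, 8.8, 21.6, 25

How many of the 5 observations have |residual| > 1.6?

x=10: ŷ = 3 + 0.2·10 = 5; e = 5.2 − 5 = 0.2
x=16: ŷ = 3 + 0.2·16 = 6.2; e = 7.4 − 6.2 = 1.2
x=38: ŷ = 3 + 0.2·38 = 10.6; e = 8.8 − 10.6 = -1.8
x=97: ŷ = 3 + 0.2·97 = 22.4; e = 21.6 − 22.4 = -0.8
x=104: ŷ = 3 + 0.2·104 = 23.8; e = 25 − 23.8 = 1.2
|e| > 1.6: x=38 (|e|=1.8) → 1

1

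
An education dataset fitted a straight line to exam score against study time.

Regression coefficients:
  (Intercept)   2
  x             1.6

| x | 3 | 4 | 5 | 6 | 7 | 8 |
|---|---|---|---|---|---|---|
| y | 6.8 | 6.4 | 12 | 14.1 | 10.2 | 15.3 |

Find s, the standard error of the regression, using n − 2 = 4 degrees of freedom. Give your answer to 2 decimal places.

s = 2.42

x=3: ŷ = 2 + 1.6·3 = 6.8; r = 6.8 − 6.8 = 0
x=4: ŷ = 2 + 1.6·4 = 8.4; r = 6.4 − 8.4 = -2
x=5: ŷ = 2 + 1.6·5 = 10; r = 12 − 10 = 2
x=6: ŷ = 2 + 1.6·6 = 11.6; r = 14.1 − 11.6 = 2.5
x=7: ŷ = 2 + 1.6·7 = 13.2; r = 10.2 − 13.2 = -3
x=8: ŷ = 2 + 1.6·8 = 14.8; r = 15.3 − 14.8 = 0.5
SSE = 0 + 4 + 4 + 6.25 + 9 + 0.25 = 23.5
s = √(23.5/4) = √5.875 ≈ 2.42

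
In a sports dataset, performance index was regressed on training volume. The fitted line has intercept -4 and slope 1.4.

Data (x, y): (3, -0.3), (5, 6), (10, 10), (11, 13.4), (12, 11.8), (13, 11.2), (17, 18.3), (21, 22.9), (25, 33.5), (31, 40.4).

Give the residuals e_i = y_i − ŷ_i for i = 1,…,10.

x=3: ŷ = -4 + 1.4·3 = 0.2; e = -0.3 − 0.2 = -0.5
x=5: ŷ = -4 + 1.4·5 = 3; e = 6 − 3 = 3
x=10: ŷ = -4 + 1.4·10 = 10; e = 10 − 10 = 0
x=11: ŷ = -4 + 1.4·11 = 11.4; e = 13.4 − 11.4 = 2
x=12: ŷ = -4 + 1.4·12 = 12.8; e = 11.8 − 12.8 = -1
x=13: ŷ = -4 + 1.4·13 = 14.2; e = 11.2 − 14.2 = -3
x=17: ŷ = -4 + 1.4·17 = 19.8; e = 18.3 − 19.8 = -1.5
x=21: ŷ = -4 + 1.4·21 = 25.4; e = 22.9 − 25.4 = -2.5
x=25: ŷ = -4 + 1.4·25 = 31; e = 33.5 − 31 = 2.5
x=31: ŷ = -4 + 1.4·31 = 39.4; e = 40.4 − 39.4 = 1

-0.5, 3, 0, 2, -1, -3, -1.5, -2.5, 2.5, 1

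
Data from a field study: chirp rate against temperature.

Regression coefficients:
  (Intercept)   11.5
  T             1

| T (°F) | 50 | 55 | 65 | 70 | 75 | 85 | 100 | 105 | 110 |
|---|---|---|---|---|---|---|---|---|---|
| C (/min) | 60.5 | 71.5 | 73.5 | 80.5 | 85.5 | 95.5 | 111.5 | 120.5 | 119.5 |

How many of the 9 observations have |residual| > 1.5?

T=50: Ĉ = 11.5 + 50 = 61.5; e = 60.5 − 61.5 = -1
T=55: Ĉ = 11.5 + 55 = 66.5; e = 71.5 − 66.5 = 5
T=65: Ĉ = 11.5 + 65 = 76.5; e = 73.5 − 76.5 = -3
T=70: Ĉ = 11.5 + 70 = 81.5; e = 80.5 − 81.5 = -1
T=75: Ĉ = 11.5 + 75 = 86.5; e = 85.5 − 86.5 = -1
T=85: Ĉ = 11.5 + 85 = 96.5; e = 95.5 − 96.5 = -1
T=100: Ĉ = 11.5 + 100 = 111.5; e = 111.5 − 111.5 = 0
T=105: Ĉ = 11.5 + 105 = 116.5; e = 120.5 − 116.5 = 4
T=110: Ĉ = 11.5 + 110 = 121.5; e = 119.5 − 121.5 = -2
|e| > 1.5: T=55 (|e|=5), T=65 (|e|=3), T=105 (|e|=4), T=110 (|e|=2) → 4

4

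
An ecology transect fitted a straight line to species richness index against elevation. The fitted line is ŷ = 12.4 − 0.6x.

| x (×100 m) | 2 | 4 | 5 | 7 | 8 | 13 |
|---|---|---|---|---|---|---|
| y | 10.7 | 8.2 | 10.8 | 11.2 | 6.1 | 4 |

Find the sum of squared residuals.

x=2: ŷ = 12.4 − 0.6·2 = 11.2; e = 10.7 − 11.2 = -0.5
x=4: ŷ = 12.4 − 0.6·4 = 10; e = 8.2 − 10 = -1.8
x=5: ŷ = 12.4 − 0.6·5 = 9.4; e = 10.8 − 9.4 = 1.4
x=7: ŷ = 12.4 − 0.6·7 = 8.2; e = 11.2 − 8.2 = 3
x=8: ŷ = 12.4 − 0.6·8 = 7.6; e = 6.1 − 7.6 = -1.5
x=13: ŷ = 12.4 − 0.6·13 = 4.6; e = 4 − 4.6 = -0.6
SSE = 0.25 + 3.24 + 1.96 + 9 + 2.25 + 0.36 = 17.06

SSE = 17.06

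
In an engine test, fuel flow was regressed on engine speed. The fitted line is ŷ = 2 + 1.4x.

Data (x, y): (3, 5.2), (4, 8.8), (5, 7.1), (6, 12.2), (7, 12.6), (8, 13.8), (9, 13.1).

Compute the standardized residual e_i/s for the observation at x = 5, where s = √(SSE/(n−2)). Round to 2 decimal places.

-1.20

x=3: ŷ = 2 + 1.4·3 = 6.2; e = 5.2 − 6.2 = -1
x=4: ŷ = 2 + 1.4·4 = 7.6; e = 8.8 − 7.6 = 1.2
x=5: ŷ = 2 + 1.4·5 = 9; e = 7.1 − 9 = -1.9
x=6: ŷ = 2 + 1.4·6 = 10.4; e = 12.2 − 10.4 = 1.8
x=7: ŷ = 2 + 1.4·7 = 11.8; e = 12.6 − 11.8 = 0.8
x=8: ŷ = 2 + 1.4·8 = 13.2; e = 13.8 − 13.2 = 0.6
x=9: ŷ = 2 + 1.4·9 = 14.6; e = 13.1 − 14.6 = -1.5
SSE = 1 + 1.44 + 3.61 + 3.24 + 0.64 + 0.36 + 2.25 = 12.54
s = √(12.54/5) = 1.58367
e/s = -1.9 / 1.58367 = -1.20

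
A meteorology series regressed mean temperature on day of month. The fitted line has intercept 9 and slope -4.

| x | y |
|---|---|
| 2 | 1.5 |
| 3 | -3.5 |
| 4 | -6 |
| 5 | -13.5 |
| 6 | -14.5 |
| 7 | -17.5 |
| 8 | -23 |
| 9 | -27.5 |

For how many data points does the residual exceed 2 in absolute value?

x=2: ŷ = 9 − 4·2 = 1; r = 1.5 − 1 = 0.5
x=3: ŷ = 9 − 4·3 = -3; r = -3.5 − (-3) = -0.5
x=4: ŷ = 9 − 4·4 = -7; r = -6 − (-7) = 1
x=5: ŷ = 9 − 4·5 = -11; r = -13.5 − (-11) = -2.5
x=6: ŷ = 9 − 4·6 = -15; r = -14.5 − (-15) = 0.5
x=7: ŷ = 9 − 4·7 = -19; r = -17.5 − (-19) = 1.5
x=8: ŷ = 9 − 4·8 = -23; r = -23 − (-23) = 0
x=9: ŷ = 9 − 4·9 = -27; r = -27.5 − (-27) = -0.5
|r| > 2: x=5 (|r|=2.5) → 1

1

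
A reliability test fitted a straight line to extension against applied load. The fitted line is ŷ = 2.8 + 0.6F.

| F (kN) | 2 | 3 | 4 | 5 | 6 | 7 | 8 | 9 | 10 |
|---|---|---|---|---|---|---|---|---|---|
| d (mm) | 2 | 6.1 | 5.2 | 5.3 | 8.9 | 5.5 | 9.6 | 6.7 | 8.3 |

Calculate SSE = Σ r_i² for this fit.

SSE = 21.5

F=2: ŷ = 2.8 + 0.6·2 = 4; r = 2 − 4 = -2
F=3: ŷ = 2.8 + 0.6·3 = 4.6; r = 6.1 − 4.6 = 1.5
F=4: ŷ = 2.8 + 0.6·4 = 5.2; r = 5.2 − 5.2 = 0
F=5: ŷ = 2.8 + 0.6·5 = 5.8; r = 5.3 − 5.8 = -0.5
F=6: ŷ = 2.8 + 0.6·6 = 6.4; r = 8.9 − 6.4 = 2.5
F=7: ŷ = 2.8 + 0.6·7 = 7; r = 5.5 − 7 = -1.5
F=8: ŷ = 2.8 + 0.6·8 = 7.6; r = 9.6 − 7.6 = 2
F=9: ŷ = 2.8 + 0.6·9 = 8.2; r = 6.7 − 8.2 = -1.5
F=10: ŷ = 2.8 + 0.6·10 = 8.8; r = 8.3 − 8.8 = -0.5
SSE = 4 + 2.25 + 0 + 0.25 + 6.25 + 2.25 + 4 + 2.25 + 0.25 = 21.5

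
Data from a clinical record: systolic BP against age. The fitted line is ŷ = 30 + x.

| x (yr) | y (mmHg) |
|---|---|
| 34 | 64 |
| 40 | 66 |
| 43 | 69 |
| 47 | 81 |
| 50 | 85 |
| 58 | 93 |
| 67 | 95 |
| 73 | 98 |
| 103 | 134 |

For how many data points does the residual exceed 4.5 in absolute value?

3

x=34: ŷ = 30 + 34 = 64; r = 64 − 64 = 0
x=40: ŷ = 30 + 40 = 70; r = 66 − 70 = -4
x=43: ŷ = 30 + 43 = 73; r = 69 − 73 = -4
x=47: ŷ = 30 + 47 = 77; r = 81 − 77 = 4
x=50: ŷ = 30 + 50 = 80; r = 85 − 80 = 5
x=58: ŷ = 30 + 58 = 88; r = 93 − 88 = 5
x=67: ŷ = 30 + 67 = 97; r = 95 − 97 = -2
x=73: ŷ = 30 + 73 = 103; r = 98 − 103 = -5
x=103: ŷ = 30 + 103 = 133; r = 134 − 133 = 1
|r| > 4.5: x=50 (|r|=5), x=58 (|r|=5), x=73 (|r|=5) → 3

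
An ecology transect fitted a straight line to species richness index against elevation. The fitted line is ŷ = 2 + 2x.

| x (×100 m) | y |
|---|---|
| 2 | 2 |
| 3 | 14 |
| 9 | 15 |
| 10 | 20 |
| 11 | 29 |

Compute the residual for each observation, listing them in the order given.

-4, 6, -5, -2, 5

x=2: ŷ = 2 + 2·2 = 6; r = 2 − 6 = -4
x=3: ŷ = 2 + 2·3 = 8; r = 14 − 8 = 6
x=9: ŷ = 2 + 2·9 = 20; r = 15 − 20 = -5
x=10: ŷ = 2 + 2·10 = 22; r = 20 − 22 = -2
x=11: ŷ = 2 + 2·11 = 24; r = 29 − 24 = 5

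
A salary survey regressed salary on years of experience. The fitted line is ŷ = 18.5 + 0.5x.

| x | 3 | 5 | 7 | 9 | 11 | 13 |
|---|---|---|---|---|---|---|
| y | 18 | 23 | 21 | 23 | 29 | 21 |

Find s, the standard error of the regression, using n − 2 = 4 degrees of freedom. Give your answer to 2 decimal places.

s = 3.54

x=3: ŷ = 18.5 + 0.5·3 = 20; r = 18 − 20 = -2
x=5: ŷ = 18.5 + 0.5·5 = 21; r = 23 − 21 = 2
x=7: ŷ = 18.5 + 0.5·7 = 22; r = 21 − 22 = -1
x=9: ŷ = 18.5 + 0.5·9 = 23; r = 23 − 23 = 0
x=11: ŷ = 18.5 + 0.5·11 = 24; r = 29 − 24 = 5
x=13: ŷ = 18.5 + 0.5·13 = 25; r = 21 − 25 = -4
SSE = 4 + 4 + 1 + 0 + 25 + 16 = 50
s = √(50/4) = √12.5 ≈ 3.54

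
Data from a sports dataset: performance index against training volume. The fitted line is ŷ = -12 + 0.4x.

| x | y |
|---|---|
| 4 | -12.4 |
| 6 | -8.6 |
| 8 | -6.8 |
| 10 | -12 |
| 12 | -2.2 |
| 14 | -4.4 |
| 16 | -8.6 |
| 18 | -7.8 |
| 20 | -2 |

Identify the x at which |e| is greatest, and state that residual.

x = 12, e = 5

x=4: ŷ = -12 + 0.4·4 = -10.4; e = -12.4 − (-10.4) = -2
x=6: ŷ = -12 + 0.4·6 = -9.6; e = -8.6 − (-9.6) = 1
x=8: ŷ = -12 + 0.4·8 = -8.8; e = -6.8 − (-8.8) = 2
x=10: ŷ = -12 + 0.4·10 = -8; e = -12 − (-8) = -4
x=12: ŷ = -12 + 0.4·12 = -7.2; e = -2.2 − (-7.2) = 5
x=14: ŷ = -12 + 0.4·14 = -6.4; e = -4.4 − (-6.4) = 2
x=16: ŷ = -12 + 0.4·16 = -5.6; e = -8.6 − (-5.6) = -3
x=18: ŷ = -12 + 0.4·18 = -4.8; e = -7.8 − (-4.8) = -3
x=20: ŷ = -12 + 0.4·20 = -4; e = -2 − (-4) = 2
Largest |e| is 5 at x = 12, residual 5.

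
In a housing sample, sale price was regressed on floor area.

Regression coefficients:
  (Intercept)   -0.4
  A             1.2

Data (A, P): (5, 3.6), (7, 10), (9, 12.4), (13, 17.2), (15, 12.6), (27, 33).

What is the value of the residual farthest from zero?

e = -5

A=5: P̂ = -0.4 + 1.2·5 = 5.6; e = 3.6 − 5.6 = -2
A=7: P̂ = -0.4 + 1.2·7 = 8; e = 10 − 8 = 2
A=9: P̂ = -0.4 + 1.2·9 = 10.4; e = 12.4 − 10.4 = 2
A=13: P̂ = -0.4 + 1.2·13 = 15.2; e = 17.2 − 15.2 = 2
A=15: P̂ = -0.4 + 1.2·15 = 17.6; e = 12.6 − 17.6 = -5
A=27: P̂ = -0.4 + 1.2·27 = 32; e = 33 − 32 = 1
Largest |e| is 5 at A = 15, residual -5.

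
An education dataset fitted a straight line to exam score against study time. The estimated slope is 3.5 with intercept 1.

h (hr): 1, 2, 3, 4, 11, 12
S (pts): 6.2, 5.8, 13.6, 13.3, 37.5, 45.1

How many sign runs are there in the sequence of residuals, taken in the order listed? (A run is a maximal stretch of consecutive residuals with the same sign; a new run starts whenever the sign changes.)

5 runs

h=1: Ŝ = 1 + 3.5·1 = 4.5; e = 6.2 − 4.5 = 1.7
h=2: Ŝ = 1 + 3.5·2 = 8; e = 5.8 − 8 = -2.2
h=3: Ŝ = 1 + 3.5·3 = 11.5; e = 13.6 − 11.5 = 2.1
h=4: Ŝ = 1 + 3.5·4 = 15; e = 13.3 − 15 = -1.7
h=11: Ŝ = 1 + 3.5·11 = 39.5; e = 37.5 − 39.5 = -2
h=12: Ŝ = 1 + 3.5·12 = 43; e = 45.1 − 43 = 2.1
Signs: + − + − − +
Runs: +×1, −×1, +×1, −×2, +×1 → 5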